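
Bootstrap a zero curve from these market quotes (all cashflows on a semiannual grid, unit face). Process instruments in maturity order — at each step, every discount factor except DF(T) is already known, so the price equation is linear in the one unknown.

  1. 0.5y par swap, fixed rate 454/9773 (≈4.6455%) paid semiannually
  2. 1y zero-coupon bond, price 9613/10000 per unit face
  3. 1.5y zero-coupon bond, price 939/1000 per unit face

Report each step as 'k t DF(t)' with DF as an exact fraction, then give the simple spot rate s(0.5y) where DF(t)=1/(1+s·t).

step 1 [0.5y] swap r/2=227/9773: DF=(1 − 227/9773·(0))/(1+227/9773) = 9773/10000 ≈ 0.977300
step 2 [1y] zero: DF = P = 9613/10000 ≈ 0.961300
step 3 [1.5y] zero: DF = P = 939/1000 ≈ 0.939000

1 1/2 9773/10000
2 1 9613/10000
3 3/2 939/1000
s(0.5y) = (1/(9773/10000) − 1)/(1/2) = 454/9773 ≈ 4.6455%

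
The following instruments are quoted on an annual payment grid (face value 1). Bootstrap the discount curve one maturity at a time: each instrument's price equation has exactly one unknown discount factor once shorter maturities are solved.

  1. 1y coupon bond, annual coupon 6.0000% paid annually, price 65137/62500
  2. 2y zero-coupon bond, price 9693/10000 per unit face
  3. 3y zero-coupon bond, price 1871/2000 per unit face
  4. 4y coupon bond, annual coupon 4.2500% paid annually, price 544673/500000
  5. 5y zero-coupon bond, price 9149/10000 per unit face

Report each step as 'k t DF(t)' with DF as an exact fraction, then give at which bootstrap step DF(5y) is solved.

step 1 [1y] bond c/1=3/50: DF=(65137/62500 − 3/50·(0))/(1+3/50) = 1229/1250 ≈ 0.983200
step 2 [2y] zero: DF = P = 9693/10000 ≈ 0.969300
step 3 [3y] zero: DF = P = 1871/2000 ≈ 0.935500
step 4 [4y] bond c/1=17/400: DF=(544673/500000 − 17/400·(0.983200+0.969300+0.935500))/(1+17/400) = 1159/1250 ≈ 0.927200
step 5 [5y] zero: DF = P = 9149/10000 ≈ 0.914900

1 1 1229/1250
2 2 9693/10000
3 3 1871/2000
4 4 1159/1250
5 5 9149/10000
DF(5y) is solved at step 5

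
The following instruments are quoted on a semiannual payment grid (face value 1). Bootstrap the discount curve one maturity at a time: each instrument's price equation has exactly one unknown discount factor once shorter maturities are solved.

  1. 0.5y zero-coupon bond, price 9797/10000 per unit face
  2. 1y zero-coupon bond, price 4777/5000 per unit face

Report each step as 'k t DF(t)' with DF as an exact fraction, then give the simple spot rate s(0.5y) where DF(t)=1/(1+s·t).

1 1/2 9797/10000
2 1 4777/5000
s(0.5y) = (1/(9797/10000) − 1)/(1/2) = 406/9797 ≈ 4.1441%

step 1 [0.5y] zero: DF = P = 9797/10000 ≈ 0.979700
step 2 [1y] zero: DF = P = 4777/5000 ≈ 0.955400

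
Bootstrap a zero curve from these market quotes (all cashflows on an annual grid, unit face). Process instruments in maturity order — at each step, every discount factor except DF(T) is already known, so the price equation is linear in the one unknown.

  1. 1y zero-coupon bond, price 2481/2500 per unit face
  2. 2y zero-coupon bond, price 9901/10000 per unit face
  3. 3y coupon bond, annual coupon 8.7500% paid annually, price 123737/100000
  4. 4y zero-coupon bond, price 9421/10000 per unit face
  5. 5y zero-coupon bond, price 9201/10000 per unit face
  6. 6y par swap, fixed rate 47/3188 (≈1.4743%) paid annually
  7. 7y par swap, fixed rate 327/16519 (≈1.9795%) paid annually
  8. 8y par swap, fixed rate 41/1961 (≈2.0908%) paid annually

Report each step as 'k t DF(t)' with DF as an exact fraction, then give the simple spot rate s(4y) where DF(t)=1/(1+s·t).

1 1 2481/2500
2 2 9901/10000
3 3 9783/10000
4 4 9421/10000
5 5 9201/10000
6 6 4577/5000
7 7 2173/2500
8 8 4221/5000
s(4y) = (1/(9421/10000) − 1)/(4) = 579/37684 ≈ 1.5365%

step 1 [1y] zero: DF = P = 2481/2500 ≈ 0.992400
step 2 [2y] zero: DF = P = 9901/10000 ≈ 0.990100
step 3 [3y] bond c/1=7/80: DF=(123737/100000 − 7/80·(0.992400+0.990100))/(1+7/80) = 9783/10000 ≈ 0.978300
step 4 [4y] zero: DF = P = 9421/10000 ≈ 0.942100
step 5 [5y] zero: DF = P = 9201/10000 ≈ 0.920100
step 6 [6y] swap r/1=47/3188: DF=(1 − 47/3188·(0.992400+0.990100+0.978300+0.942100+0.920100))/(1+47/3188) = 4577/5000 ≈ 0.915400
step 7 [7y] swap r/1=327/16519: DF=(1 − 327/16519·(0.992400+0.990100+0.978300+0.942100+0.920100+0.915400))/(1+327/16519) = 2173/2500 ≈ 0.869200
step 8 [8y] swap r/1=41/1961: DF=(1 − 41/1961·(0.992400+0.990100+0.978300+0.942100+0.920100+0.915400+0.869200))/(1+41/1961) = 4221/5000 ≈ 0.844200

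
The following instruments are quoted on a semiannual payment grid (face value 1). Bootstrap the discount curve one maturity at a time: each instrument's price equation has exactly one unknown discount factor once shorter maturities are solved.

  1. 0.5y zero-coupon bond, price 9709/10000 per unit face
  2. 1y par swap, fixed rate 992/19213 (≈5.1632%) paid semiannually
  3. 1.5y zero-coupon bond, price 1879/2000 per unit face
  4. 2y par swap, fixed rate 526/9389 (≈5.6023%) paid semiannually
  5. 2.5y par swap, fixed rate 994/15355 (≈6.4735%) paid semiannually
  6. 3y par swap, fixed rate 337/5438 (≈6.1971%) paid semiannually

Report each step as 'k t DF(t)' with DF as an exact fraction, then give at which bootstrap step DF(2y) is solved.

1 1/2 9709/10000
2 1 594/625
3 3/2 1879/2000
4 2 2237/2500
5 5/2 8509/10000
6 3 1663/2000
DF(2y) is solved at step 4

step 1 [0.5y] zero: DF = P = 9709/10000 ≈ 0.970900
step 2 [1y] swap r/2=496/19213: DF=(1 − 496/19213·(0.970900))/(1+496/19213) = 594/625 ≈ 0.950400
step 3 [1.5y] zero: DF = P = 1879/2000 ≈ 0.939500
step 4 [2y] swap r/2=263/9389: DF=(1 − 263/9389·(0.970900+0.950400+0.939500))/(1+263/9389) = 2237/2500 ≈ 0.894800
step 5 [2.5y] swap r/2=497/15355: DF=(1 − 497/15355·(0.970900+0.950400+0.939500+0.894800))/(1+497/15355) = 8509/10000 ≈ 0.850900
step 6 [3y] swap r/2=337/10876: DF=(1 − 337/10876·(0.970900+0.950400+0.939500+0.894800+0.850900))/(1+337/10876) = 1663/2000 ≈ 0.831500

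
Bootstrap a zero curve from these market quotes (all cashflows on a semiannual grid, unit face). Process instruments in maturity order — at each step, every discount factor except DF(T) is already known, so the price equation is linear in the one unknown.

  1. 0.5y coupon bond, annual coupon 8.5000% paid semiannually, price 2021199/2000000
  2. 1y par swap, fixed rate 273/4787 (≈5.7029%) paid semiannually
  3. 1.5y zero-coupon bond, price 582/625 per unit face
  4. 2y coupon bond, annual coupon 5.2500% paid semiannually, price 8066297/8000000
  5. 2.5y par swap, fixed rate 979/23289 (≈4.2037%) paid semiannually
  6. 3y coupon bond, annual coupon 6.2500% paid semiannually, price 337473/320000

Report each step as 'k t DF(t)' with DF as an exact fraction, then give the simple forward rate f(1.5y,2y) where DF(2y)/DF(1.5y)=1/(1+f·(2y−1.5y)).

1 1/2 4847/5000
2 1 4727/5000
3 3/2 582/625
4 2 9097/10000
5 5/2 9021/10000
6 3 1763/2000
f(1.5y,2y) = ((582/625)/(9097/10000) − 1)/(1/2) = 430/9097 ≈ 4.7268%

step 1 [0.5y] bond c/2=17/400: DF=(2021199/2000000 − 17/400·(0))/(1+17/400) = 4847/5000 ≈ 0.969400
step 2 [1y] swap r/2=273/9574: DF=(1 − 273/9574·(0.969400))/(1+273/9574) = 4727/5000 ≈ 0.945400
step 3 [1.5y] zero: DF = P = 582/625 ≈ 0.931200
step 4 [2y] bond c/2=21/800: DF=(8066297/8000000 − 21/800·(0.969400+0.945400+0.931200))/(1+21/800) = 9097/10000 ≈ 0.909700
step 5 [2.5y] swap r/2=979/46578: DF=(1 − 979/46578·(0.969400+0.945400+0.931200+0.909700))/(1+979/46578) = 9021/10000 ≈ 0.902100
step 6 [3y] bond c/2=1/32: DF=(337473/320000 − 1/32·(0.969400+0.945400+0.931200+0.909700+0.902100))/(1+1/32) = 1763/2000 ≈ 0.881500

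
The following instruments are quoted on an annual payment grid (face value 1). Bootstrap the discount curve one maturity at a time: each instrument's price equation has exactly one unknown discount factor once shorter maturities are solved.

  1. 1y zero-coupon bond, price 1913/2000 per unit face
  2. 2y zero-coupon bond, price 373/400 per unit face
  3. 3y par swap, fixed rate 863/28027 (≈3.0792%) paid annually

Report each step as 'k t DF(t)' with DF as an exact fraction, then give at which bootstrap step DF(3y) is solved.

step 1 [1y] zero: DF = P = 1913/2000 ≈ 0.956500
step 2 [2y] zero: DF = P = 373/400 ≈ 0.932500
step 3 [3y] swap r/1=863/28027: DF=(1 − 863/28027·(0.956500+0.932500))/(1+863/28027) = 9137/10000 ≈ 0.913700

1 1 1913/2000
2 2 373/400
3 3 9137/10000
DF(3y) is solved at step 3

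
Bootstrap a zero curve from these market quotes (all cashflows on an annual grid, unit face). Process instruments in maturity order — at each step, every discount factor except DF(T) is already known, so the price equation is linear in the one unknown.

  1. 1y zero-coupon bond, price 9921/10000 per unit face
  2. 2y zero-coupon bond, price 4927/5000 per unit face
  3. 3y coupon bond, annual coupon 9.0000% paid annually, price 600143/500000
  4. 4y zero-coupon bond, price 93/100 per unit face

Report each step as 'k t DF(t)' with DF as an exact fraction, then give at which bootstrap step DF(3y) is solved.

step 1 [1y] zero: DF = P = 9921/10000 ≈ 0.992100
step 2 [2y] zero: DF = P = 4927/5000 ≈ 0.985400
step 3 [3y] bond c/1=9/100: DF=(600143/500000 − 9/100·(0.992100+0.985400))/(1+9/100) = 9379/10000 ≈ 0.937900
step 4 [4y] zero: DF = P = 93/100 ≈ 0.930000

1 1 9921/10000
2 2 4927/5000
3 3 9379/10000
4 4 93/100
DF(3y) is solved at step 3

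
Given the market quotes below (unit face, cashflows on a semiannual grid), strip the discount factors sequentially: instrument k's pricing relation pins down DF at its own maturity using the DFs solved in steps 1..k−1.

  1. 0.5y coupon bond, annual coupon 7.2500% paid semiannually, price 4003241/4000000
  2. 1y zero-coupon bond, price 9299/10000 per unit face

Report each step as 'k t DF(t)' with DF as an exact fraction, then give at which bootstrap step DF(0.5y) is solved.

1 1/2 4829/5000
2 1 9299/10000
DF(0.5y) is solved at step 1

step 1 [0.5y] bond c/2=29/800: DF=(4003241/4000000 − 29/800·(0))/(1+29/800) = 4829/5000 ≈ 0.965800
step 2 [1y] zero: DF = P = 9299/10000 ≈ 0.929900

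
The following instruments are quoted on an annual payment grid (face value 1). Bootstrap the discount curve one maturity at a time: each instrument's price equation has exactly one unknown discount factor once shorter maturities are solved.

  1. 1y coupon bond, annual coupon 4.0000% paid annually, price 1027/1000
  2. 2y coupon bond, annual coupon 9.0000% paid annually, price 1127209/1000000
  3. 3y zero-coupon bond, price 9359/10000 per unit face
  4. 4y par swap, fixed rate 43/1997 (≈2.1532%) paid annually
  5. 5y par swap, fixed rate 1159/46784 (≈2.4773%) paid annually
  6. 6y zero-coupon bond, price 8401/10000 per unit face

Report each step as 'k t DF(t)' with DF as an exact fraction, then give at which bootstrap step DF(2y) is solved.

1 1 79/80
2 2 4763/5000
3 3 9359/10000
4 4 9183/10000
5 5 8841/10000
6 6 8401/10000
DF(2y) is solved at step 2

step 1 [1y] bond c/1=1/25: DF=(1027/1000 − 1/25·(0))/(1+1/25) = 79/80 ≈ 0.987500
step 2 [2y] bond c/1=9/100: DF=(1127209/1000000 − 9/100·(0.987500))/(1+9/100) = 4763/5000 ≈ 0.952600
step 3 [3y] zero: DF = P = 9359/10000 ≈ 0.935900
step 4 [4y] swap r/1=43/1997: DF=(1 − 43/1997·(0.987500+0.952600+0.935900))/(1+43/1997) = 9183/10000 ≈ 0.918300
step 5 [5y] swap r/1=1159/46784: DF=(1 − 1159/46784·(0.987500+0.952600+0.935900+0.918300))/(1+1159/46784) = 8841/10000 ≈ 0.884100
step 6 [6y] zero: DF = P = 8401/10000 ≈ 0.840100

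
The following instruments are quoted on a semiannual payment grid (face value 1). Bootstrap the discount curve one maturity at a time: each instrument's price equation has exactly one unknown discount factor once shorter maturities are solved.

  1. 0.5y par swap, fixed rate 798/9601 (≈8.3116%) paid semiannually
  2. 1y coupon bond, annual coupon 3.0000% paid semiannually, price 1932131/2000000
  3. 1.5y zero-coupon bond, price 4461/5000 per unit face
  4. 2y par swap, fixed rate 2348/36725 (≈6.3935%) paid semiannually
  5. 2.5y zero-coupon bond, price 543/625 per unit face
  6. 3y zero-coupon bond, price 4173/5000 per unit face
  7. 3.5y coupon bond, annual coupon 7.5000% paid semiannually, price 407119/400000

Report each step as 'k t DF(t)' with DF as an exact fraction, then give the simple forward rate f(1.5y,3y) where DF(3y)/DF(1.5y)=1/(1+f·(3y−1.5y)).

step 1 [0.5y] swap r/2=399/9601: DF=(1 − 399/9601·(0))/(1+399/9601) = 9601/10000 ≈ 0.960100
step 2 [1y] bond c/2=3/200: DF=(1932131/2000000 − 3/200·(0.960100))/(1+3/200) = 586/625 ≈ 0.937600
step 3 [1.5y] zero: DF = P = 4461/5000 ≈ 0.892200
step 4 [2y] swap r/2=1174/36725: DF=(1 − 1174/36725·(0.960100+0.937600+0.892200))/(1+1174/36725) = 4413/5000 ≈ 0.882600
step 5 [2.5y] zero: DF = P = 543/625 ≈ 0.868800
step 6 [3y] zero: DF = P = 4173/5000 ≈ 0.834600
step 7 [3.5y] bond c/2=3/80: DF=(407119/400000 − 3/80·(0.960100+0.937600+0.892200+0.882600+0.868800+0.834600))/(1+3/80) = 7867/10000 ≈ 0.786700

1 1/2 9601/10000
2 1 586/625
3 3/2 4461/5000
4 2 4413/5000
5 5/2 543/625
6 3 4173/5000
7 7/2 7867/10000
f(1.5y,3y) = ((4461/5000)/(4173/5000) − 1)/(3/2) = 64/1391 ≈ 4.6010%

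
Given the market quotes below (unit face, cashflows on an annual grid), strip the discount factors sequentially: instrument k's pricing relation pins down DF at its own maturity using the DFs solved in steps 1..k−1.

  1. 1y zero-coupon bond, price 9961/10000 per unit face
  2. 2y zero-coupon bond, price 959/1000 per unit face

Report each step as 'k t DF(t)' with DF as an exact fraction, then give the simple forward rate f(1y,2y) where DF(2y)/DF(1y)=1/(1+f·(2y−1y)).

step 1 [1y] zero: DF = P = 9961/10000 ≈ 0.996100
step 2 [2y] zero: DF = P = 959/1000 ≈ 0.959000

1 1 9961/10000
2 2 959/1000
f(1y,2y) = ((9961/10000)/(959/1000) − 1)/(1) = 53/1370 ≈ 3.8686%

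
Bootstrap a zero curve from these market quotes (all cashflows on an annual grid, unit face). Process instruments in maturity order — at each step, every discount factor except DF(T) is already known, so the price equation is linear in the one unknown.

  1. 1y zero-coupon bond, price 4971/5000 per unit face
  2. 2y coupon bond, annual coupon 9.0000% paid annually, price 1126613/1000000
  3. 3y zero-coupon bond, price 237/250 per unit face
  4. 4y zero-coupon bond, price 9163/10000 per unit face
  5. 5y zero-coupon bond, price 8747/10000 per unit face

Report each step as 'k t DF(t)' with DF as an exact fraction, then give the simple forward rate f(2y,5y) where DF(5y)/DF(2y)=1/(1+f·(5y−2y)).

1 1 4971/5000
2 2 1903/2000
3 3 237/250
4 4 9163/10000
5 5 8747/10000
f(2y,5y) = ((1903/2000)/(8747/10000) − 1)/(3) = 256/8747 ≈ 2.9267%

step 1 [1y] zero: DF = P = 4971/5000 ≈ 0.994200
step 2 [2y] bond c/1=9/100: DF=(1126613/1000000 − 9/100·(0.994200))/(1+9/100) = 1903/2000 ≈ 0.951500
step 3 [3y] zero: DF = P = 237/250 ≈ 0.948000
step 4 [4y] zero: DF = P = 9163/10000 ≈ 0.916300
step 5 [5y] zero: DF = P = 8747/10000 ≈ 0.874700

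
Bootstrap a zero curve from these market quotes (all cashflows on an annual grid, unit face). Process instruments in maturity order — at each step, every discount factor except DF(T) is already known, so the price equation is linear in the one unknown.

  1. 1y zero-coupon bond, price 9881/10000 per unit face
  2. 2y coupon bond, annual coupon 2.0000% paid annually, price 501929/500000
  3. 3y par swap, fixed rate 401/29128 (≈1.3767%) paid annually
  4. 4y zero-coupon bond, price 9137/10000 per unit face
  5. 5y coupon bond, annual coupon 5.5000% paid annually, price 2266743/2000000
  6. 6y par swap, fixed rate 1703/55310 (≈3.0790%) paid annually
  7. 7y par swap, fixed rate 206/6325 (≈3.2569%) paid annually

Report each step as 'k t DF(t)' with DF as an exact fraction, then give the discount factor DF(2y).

1 1 9881/10000
2 2 603/625
3 3 9599/10000
4 4 9137/10000
5 5 2187/2500
6 6 8297/10000
7 7 397/500
DF(2y) = 603/625 ≈ 0.964800

step 1 [1y] zero: DF = P = 9881/10000 ≈ 0.988100
step 2 [2y] bond c/1=1/50: DF=(501929/500000 − 1/50·(0.988100))/(1+1/50) = 603/625 ≈ 0.964800
step 3 [3y] swap r/1=401/29128: DF=(1 − 401/29128·(0.988100+0.964800))/(1+401/29128) = 9599/10000 ≈ 0.959900
step 4 [4y] zero: DF = P = 9137/10000 ≈ 0.913700
step 5 [5y] bond c/1=11/200: DF=(2266743/2000000 − 11/200·(0.988100+0.964800+0.959900+0.913700))/(1+11/200) = 2187/2500 ≈ 0.874800
step 6 [6y] swap r/1=1703/55310: DF=(1 − 1703/55310·(0.988100+0.964800+0.959900+0.913700+0.874800))/(1+1703/55310) = 8297/10000 ≈ 0.829700
step 7 [7y] swap r/1=206/6325: DF=(1 − 206/6325·(0.988100+0.964800+0.959900+0.913700+0.874800+0.829700))/(1+206/6325) = 397/500 ≈ 0.794000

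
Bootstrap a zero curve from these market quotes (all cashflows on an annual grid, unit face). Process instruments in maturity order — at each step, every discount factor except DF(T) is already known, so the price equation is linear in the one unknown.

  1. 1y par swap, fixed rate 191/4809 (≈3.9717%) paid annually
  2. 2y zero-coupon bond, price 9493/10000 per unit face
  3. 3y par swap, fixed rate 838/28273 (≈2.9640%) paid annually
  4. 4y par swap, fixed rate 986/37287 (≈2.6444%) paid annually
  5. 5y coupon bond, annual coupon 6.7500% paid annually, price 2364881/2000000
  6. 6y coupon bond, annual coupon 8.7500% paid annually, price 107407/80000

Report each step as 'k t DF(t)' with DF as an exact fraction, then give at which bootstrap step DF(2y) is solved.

step 1 [1y] swap r/1=191/4809: DF=(1 − 191/4809·(0))/(1+191/4809) = 4809/5000 ≈ 0.961800
step 2 [2y] zero: DF = P = 9493/10000 ≈ 0.949300
step 3 [3y] swap r/1=838/28273: DF=(1 − 838/28273·(0.961800+0.949300))/(1+838/28273) = 4581/5000 ≈ 0.916200
step 4 [4y] swap r/1=986/37287: DF=(1 − 986/37287·(0.961800+0.949300+0.916200))/(1+986/37287) = 4507/5000 ≈ 0.901400
step 5 [5y] bond c/1=27/400: DF=(2364881/2000000 − 27/400·(0.961800+0.949300+0.916200+0.901400))/(1+27/400) = 8719/10000 ≈ 0.871900
step 6 [6y] bond c/1=7/80: DF=(107407/80000 − 7/80·(0.961800+0.949300+0.916200+0.901400+0.871900))/(1+7/80) = 2161/2500 ≈ 0.864400

1 1 4809/5000
2 2 9493/10000
3 3 4581/5000
4 4 4507/5000
5 5 8719/10000
6 6 2161/2500
DF(2y) is solved at step 2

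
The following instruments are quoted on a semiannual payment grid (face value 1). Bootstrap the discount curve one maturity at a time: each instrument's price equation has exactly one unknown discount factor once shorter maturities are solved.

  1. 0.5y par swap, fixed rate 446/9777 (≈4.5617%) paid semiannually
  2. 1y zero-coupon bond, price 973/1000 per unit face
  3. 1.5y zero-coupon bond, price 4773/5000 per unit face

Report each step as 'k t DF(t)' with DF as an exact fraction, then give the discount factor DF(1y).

1 1/2 9777/10000
2 1 973/1000
3 3/2 4773/5000
DF(1y) = 973/1000 ≈ 0.973000

step 1 [0.5y] swap r/2=223/9777: DF=(1 − 223/9777·(0))/(1+223/9777) = 9777/10000 ≈ 0.977700
step 2 [1y] zero: DF = P = 973/1000 ≈ 0.973000
step 3 [1.5y] zero: DF = P = 4773/5000 ≈ 0.954600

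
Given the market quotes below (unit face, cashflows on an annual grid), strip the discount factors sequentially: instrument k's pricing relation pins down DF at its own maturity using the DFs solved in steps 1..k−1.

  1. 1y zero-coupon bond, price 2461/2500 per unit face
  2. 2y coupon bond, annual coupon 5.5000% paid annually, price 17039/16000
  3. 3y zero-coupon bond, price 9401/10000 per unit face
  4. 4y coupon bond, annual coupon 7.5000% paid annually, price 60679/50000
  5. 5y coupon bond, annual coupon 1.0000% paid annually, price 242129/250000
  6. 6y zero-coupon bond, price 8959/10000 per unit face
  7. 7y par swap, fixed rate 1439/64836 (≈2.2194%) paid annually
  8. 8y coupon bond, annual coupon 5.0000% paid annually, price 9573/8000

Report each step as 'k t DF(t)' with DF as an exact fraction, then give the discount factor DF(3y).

step 1 [1y] zero: DF = P = 2461/2500 ≈ 0.984400
step 2 [2y] bond c/1=11/200: DF=(17039/16000 − 11/200·(0.984400))/(1+11/200) = 9581/10000 ≈ 0.958100
step 3 [3y] zero: DF = P = 9401/10000 ≈ 0.940100
step 4 [4y] bond c/1=3/40: DF=(60679/50000 − 3/40·(0.984400+0.958100+0.940100))/(1+3/40) = 4639/5000 ≈ 0.927800
step 5 [5y] bond c/1=1/100: DF=(242129/250000 − 1/100·(0.984400+0.958100+0.940100+0.927800))/(1+1/100) = 2303/2500 ≈ 0.921200
step 6 [6y] zero: DF = P = 8959/10000 ≈ 0.895900
step 7 [7y] swap r/1=1439/64836: DF=(1 − 1439/64836·(0.984400+0.958100+0.940100+0.927800+0.921200+0.895900))/(1+1439/64836) = 8561/10000 ≈ 0.856100
step 8 [8y] bond c/1=1/20: DF=(9573/8000 − 1/20·(0.984400+0.958100+0.940100+0.927800+0.921200+0.895900+0.856100))/(1+1/20) = 8309/10000 ≈ 0.830900

1 1 2461/2500
2 2 9581/10000
3 3 9401/10000
4 4 4639/5000
5 5 2303/2500
6 6 8959/10000
7 7 8561/10000
8 8 8309/10000
DF(3y) = 9401/10000 ≈ 0.940100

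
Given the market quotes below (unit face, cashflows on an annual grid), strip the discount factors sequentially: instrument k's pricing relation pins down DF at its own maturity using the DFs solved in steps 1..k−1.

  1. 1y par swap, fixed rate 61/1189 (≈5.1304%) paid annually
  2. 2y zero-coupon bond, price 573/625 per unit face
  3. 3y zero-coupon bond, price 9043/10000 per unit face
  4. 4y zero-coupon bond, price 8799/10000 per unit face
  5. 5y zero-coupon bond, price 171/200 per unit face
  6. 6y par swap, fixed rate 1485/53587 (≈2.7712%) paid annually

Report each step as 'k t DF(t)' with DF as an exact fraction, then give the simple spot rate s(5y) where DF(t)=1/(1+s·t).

1 1 1189/1250
2 2 573/625
3 3 9043/10000
4 4 8799/10000
5 5 171/200
6 6 1703/2000
s(5y) = (1/(171/200) − 1)/(5) = 29/855 ≈ 3.3918%

step 1 [1y] swap r/1=61/1189: DF=(1 − 61/1189·(0))/(1+61/1189) = 1189/1250 ≈ 0.951200
step 2 [2y] zero: DF = P = 573/625 ≈ 0.916800
step 3 [3y] zero: DF = P = 9043/10000 ≈ 0.904300
step 4 [4y] zero: DF = P = 8799/10000 ≈ 0.879900
step 5 [5y] zero: DF = P = 171/200 ≈ 0.855000
step 6 [6y] swap r/1=1485/53587: DF=(1 − 1485/53587·(0.951200+0.916800+0.904300+0.879900+0.855000))/(1+1485/53587) = 1703/2000 ≈ 0.851500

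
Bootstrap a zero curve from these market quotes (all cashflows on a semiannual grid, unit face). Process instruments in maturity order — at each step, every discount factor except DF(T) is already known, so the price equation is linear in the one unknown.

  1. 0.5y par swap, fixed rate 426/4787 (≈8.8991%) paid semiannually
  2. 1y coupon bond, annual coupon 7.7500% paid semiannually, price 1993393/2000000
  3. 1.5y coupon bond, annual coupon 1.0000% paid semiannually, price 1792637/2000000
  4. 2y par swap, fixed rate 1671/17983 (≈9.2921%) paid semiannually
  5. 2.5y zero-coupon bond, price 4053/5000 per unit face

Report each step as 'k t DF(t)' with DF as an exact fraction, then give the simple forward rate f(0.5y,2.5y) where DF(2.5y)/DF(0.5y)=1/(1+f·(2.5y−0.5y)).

step 1 [0.5y] swap r/2=213/4787: DF=(1 − 213/4787·(0))/(1+213/4787) = 4787/5000 ≈ 0.957400
step 2 [1y] bond c/2=31/800: DF=(1993393/2000000 − 31/800·(0.957400))/(1+31/800) = 4619/5000 ≈ 0.923800
step 3 [1.5y] bond c/2=1/200: DF=(1792637/2000000 − 1/200·(0.957400+0.923800))/(1+1/200) = 353/400 ≈ 0.882500
step 4 [2y] swap r/2=1671/35966: DF=(1 − 1671/35966·(0.957400+0.923800+0.882500))/(1+1671/35966) = 8329/10000 ≈ 0.832900
step 5 [2.5y] zero: DF = P = 4053/5000 ≈ 0.810600

1 1/2 4787/5000
2 1 4619/5000
3 3/2 353/400
4 2 8329/10000
5 5/2 4053/5000
f(0.5y,2.5y) = ((4787/5000)/(4053/5000) − 1)/(2) = 367/4053 ≈ 9.0550%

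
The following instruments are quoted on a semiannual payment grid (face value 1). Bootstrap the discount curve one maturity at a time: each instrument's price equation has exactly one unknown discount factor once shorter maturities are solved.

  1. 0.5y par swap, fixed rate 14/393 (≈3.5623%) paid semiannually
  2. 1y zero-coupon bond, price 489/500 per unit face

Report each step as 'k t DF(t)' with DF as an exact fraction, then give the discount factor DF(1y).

1 1/2 393/400
2 1 489/500
DF(1y) = 489/500 ≈ 0.978000

step 1 [0.5y] swap r/2=7/393: DF=(1 − 7/393·(0))/(1+7/393) = 393/400 ≈ 0.982500
step 2 [1y] zero: DF = P = 489/500 ≈ 0.978000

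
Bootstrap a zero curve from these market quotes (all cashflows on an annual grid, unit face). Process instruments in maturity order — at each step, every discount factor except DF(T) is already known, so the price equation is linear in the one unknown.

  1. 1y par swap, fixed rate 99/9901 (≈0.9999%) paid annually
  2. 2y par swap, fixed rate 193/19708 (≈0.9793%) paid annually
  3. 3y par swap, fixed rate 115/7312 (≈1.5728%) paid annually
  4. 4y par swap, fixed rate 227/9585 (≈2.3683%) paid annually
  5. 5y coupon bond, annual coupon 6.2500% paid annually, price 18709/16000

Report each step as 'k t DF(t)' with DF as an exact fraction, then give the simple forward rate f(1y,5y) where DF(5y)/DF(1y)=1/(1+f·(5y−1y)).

1 1 9901/10000
2 2 9807/10000
3 3 477/500
4 4 2273/2500
5 5 7/8
f(1y,5y) = ((9901/10000)/(7/8) − 1)/(4) = 1151/35000 ≈ 3.2886%

step 1 [1y] swap r/1=99/9901: DF=(1 − 99/9901·(0))/(1+99/9901) = 9901/10000 ≈ 0.990100
step 2 [2y] swap r/1=193/19708: DF=(1 − 193/19708·(0.990100))/(1+193/19708) = 9807/10000 ≈ 0.980700
step 3 [3y] swap r/1=115/7312: DF=(1 − 115/7312·(0.990100+0.980700))/(1+115/7312) = 477/500 ≈ 0.954000
step 4 [4y] swap r/1=227/9585: DF=(1 − 227/9585·(0.990100+0.980700+0.954000))/(1+227/9585) = 2273/2500 ≈ 0.909200
step 5 [5y] bond c/1=1/16: DF=(18709/16000 − 1/16·(0.990100+0.980700+0.954000+0.909200))/(1+1/16) = 7/8 ≈ 0.875000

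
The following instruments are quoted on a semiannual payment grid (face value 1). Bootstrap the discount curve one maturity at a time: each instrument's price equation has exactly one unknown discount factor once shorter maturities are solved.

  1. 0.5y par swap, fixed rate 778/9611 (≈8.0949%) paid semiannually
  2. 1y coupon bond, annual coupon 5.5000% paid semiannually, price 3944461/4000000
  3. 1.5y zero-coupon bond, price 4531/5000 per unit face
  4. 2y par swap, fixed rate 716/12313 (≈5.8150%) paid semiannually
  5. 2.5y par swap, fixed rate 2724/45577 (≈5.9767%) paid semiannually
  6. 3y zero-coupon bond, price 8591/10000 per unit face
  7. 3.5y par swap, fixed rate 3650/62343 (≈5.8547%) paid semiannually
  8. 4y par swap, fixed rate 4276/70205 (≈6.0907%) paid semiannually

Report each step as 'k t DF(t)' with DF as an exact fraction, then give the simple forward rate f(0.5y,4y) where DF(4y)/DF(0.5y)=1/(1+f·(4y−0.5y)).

1 1/2 9611/10000
2 1 467/500
3 3/2 4531/5000
4 2 4463/5000
5 5/2 4319/5000
6 3 8591/10000
7 7/2 327/400
8 4 3931/5000
f(0.5y,4y) = ((9611/10000)/(3931/5000) − 1)/(7/2) = 1749/27517 ≈ 6.3561%

step 1 [0.5y] swap r/2=389/9611: DF=(1 − 389/9611·(0))/(1+389/9611) = 9611/10000 ≈ 0.961100
step 2 [1y] bond c/2=11/400: DF=(3944461/4000000 − 11/400·(0.961100))/(1+11/400) = 467/500 ≈ 0.934000
step 3 [1.5y] zero: DF = P = 4531/5000 ≈ 0.906200
step 4 [2y] swap r/2=358/12313: DF=(1 − 358/12313·(0.961100+0.934000+0.906200))/(1+358/12313) = 4463/5000 ≈ 0.892600
step 5 [2.5y] swap r/2=1362/45577: DF=(1 − 1362/45577·(0.961100+0.934000+0.906200+0.892600))/(1+1362/45577) = 4319/5000 ≈ 0.863800
step 6 [3y] zero: DF = P = 8591/10000 ≈ 0.859100
step 7 [3.5y] swap r/2=1825/62343: DF=(1 − 1825/62343·(0.961100+0.934000+0.906200+0.892600+0.863800+0.859100))/(1+1825/62343) = 327/400 ≈ 0.817500
step 8 [4y] swap r/2=2138/70205: DF=(1 − 2138/70205·(0.961100+0.934000+0.906200+0.892600+0.863800+0.859100+0.817500))/(1+2138/70205) = 3931/5000 ≈ 0.786200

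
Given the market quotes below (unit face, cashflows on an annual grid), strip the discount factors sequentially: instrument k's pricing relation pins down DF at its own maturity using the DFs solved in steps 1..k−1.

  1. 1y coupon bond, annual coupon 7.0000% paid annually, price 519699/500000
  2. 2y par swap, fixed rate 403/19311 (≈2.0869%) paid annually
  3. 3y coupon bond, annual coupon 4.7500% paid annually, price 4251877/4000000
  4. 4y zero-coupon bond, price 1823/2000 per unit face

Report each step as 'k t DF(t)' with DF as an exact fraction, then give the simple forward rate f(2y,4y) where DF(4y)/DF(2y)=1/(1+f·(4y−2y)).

step 1 [1y] bond c/1=7/100: DF=(519699/500000 − 7/100·(0))/(1+7/100) = 4857/5000 ≈ 0.971400
step 2 [2y] swap r/1=403/19311: DF=(1 − 403/19311·(0.971400))/(1+403/19311) = 9597/10000 ≈ 0.959700
step 3 [3y] bond c/1=19/400: DF=(4251877/4000000 − 19/400·(0.971400+0.959700))/(1+19/400) = 1159/1250 ≈ 0.927200
step 4 [4y] zero: DF = P = 1823/2000 ≈ 0.911500

1 1 4857/5000
2 2 9597/10000
3 3 1159/1250
4 4 1823/2000
f(2y,4y) = ((9597/10000)/(1823/2000) − 1)/(2) = 241/9115 ≈ 2.6440%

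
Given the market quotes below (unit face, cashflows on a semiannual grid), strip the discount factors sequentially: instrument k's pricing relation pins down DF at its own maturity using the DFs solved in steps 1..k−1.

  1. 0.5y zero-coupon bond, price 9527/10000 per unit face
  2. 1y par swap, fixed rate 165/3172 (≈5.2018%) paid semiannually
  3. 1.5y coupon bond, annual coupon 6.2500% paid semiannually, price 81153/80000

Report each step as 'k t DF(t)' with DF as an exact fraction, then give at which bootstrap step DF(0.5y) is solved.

step 1 [0.5y] zero: DF = P = 9527/10000 ≈ 0.952700
step 2 [1y] swap r/2=165/6344: DF=(1 − 165/6344·(0.952700))/(1+165/6344) = 1901/2000 ≈ 0.950500
step 3 [1.5y] bond c/2=1/32: DF=(81153/80000 − 1/32·(0.952700+0.950500))/(1+1/32) = 463/500 ≈ 0.926000

1 1/2 9527/10000
2 1 1901/2000
3 3/2 463/500
DF(0.5y) is solved at step 1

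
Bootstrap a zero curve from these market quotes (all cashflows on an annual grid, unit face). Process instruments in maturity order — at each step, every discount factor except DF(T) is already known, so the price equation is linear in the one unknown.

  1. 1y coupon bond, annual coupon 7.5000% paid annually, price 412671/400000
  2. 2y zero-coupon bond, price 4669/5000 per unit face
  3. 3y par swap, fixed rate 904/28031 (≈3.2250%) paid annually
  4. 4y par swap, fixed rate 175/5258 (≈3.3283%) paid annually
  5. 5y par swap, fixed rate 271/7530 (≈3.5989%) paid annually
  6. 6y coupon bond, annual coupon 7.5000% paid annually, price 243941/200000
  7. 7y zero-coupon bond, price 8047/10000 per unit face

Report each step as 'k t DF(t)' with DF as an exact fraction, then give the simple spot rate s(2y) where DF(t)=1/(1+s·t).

step 1 [1y] bond c/1=3/40: DF=(412671/400000 − 3/40·(0))/(1+3/40) = 9597/10000 ≈ 0.959700
step 2 [2y] zero: DF = P = 4669/5000 ≈ 0.933800
step 3 [3y] swap r/1=904/28031: DF=(1 − 904/28031·(0.959700+0.933800))/(1+904/28031) = 1137/1250 ≈ 0.909600
step 4 [4y] swap r/1=175/5258: DF=(1 − 175/5258·(0.959700+0.933800+0.909600))/(1+175/5258) = 351/400 ≈ 0.877500
step 5 [5y] swap r/1=271/7530: DF=(1 − 271/7530·(0.959700+0.933800+0.909600+0.877500))/(1+271/7530) = 4187/5000 ≈ 0.837400
step 6 [6y] bond c/1=3/40: DF=(243941/200000 − 3/40·(0.959700+0.933800+0.909600+0.877500+0.837400))/(1+3/40) = 4097/5000 ≈ 0.819400
step 7 [7y] zero: DF = P = 8047/10000 ≈ 0.804700

1 1 9597/10000
2 2 4669/5000
3 3 1137/1250
4 4 351/400
5 5 4187/5000
6 6 4097/5000
7 7 8047/10000
s(2y) = (1/(4669/5000) − 1)/(2) = 331/9338 ≈ 3.5447%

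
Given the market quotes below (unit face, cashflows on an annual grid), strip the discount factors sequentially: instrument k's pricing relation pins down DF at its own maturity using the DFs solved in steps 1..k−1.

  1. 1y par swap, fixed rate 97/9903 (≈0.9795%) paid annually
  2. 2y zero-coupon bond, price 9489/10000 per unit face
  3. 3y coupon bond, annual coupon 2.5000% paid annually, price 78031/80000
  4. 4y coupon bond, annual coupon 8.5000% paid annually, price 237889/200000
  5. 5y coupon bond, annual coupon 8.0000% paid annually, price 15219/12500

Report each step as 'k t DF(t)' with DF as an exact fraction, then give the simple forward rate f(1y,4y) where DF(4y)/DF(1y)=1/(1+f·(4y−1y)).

1 1 9903/10000
2 2 9489/10000
3 3 9043/10000
4 4 1747/2000
5 5 213/250
f(1y,4y) = ((9903/10000)/(1747/2000) − 1)/(3) = 1168/26205 ≈ 4.4572%

step 1 [1y] swap r/1=97/9903: DF=(1 − 97/9903·(0))/(1+97/9903) = 9903/10000 ≈ 0.990300
step 2 [2y] zero: DF = P = 9489/10000 ≈ 0.948900
step 3 [3y] bond c/1=1/40: DF=(78031/80000 − 1/40·(0.990300+0.948900))/(1+1/40) = 9043/10000 ≈ 0.904300
step 4 [4y] bond c/1=17/200: DF=(237889/200000 − 17/200·(0.990300+0.948900+0.904300))/(1+17/200) = 1747/2000 ≈ 0.873500
step 5 [5y] bond c/1=2/25: DF=(15219/12500 − 2/25·(0.990300+0.948900+0.904300+0.873500))/(1+2/25) = 213/250 ≈ 0.852000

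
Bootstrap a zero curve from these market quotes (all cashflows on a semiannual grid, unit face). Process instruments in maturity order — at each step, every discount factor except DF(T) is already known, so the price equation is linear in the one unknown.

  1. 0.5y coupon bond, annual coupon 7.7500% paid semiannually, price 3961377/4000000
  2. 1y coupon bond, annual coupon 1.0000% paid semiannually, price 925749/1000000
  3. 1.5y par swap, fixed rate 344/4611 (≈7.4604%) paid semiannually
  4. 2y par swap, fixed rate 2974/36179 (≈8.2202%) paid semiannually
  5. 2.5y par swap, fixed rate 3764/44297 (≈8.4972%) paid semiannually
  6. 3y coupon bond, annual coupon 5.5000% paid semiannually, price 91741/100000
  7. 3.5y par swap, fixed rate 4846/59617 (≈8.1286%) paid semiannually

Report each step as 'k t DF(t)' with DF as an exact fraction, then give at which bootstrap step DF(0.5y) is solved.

1 1/2 4767/5000
2 1 2291/2500
3 3/2 1121/1250
4 2 8513/10000
5 5/2 4059/5000
6 3 7743/10000
7 7/2 7577/10000
DF(0.5y) is solved at step 1

step 1 [0.5y] bond c/2=31/800: DF=(3961377/4000000 − 31/800·(0))/(1+31/800) = 4767/5000 ≈ 0.953400
step 2 [1y] bond c/2=1/200: DF=(925749/1000000 − 1/200·(0.953400))/(1+1/200) = 2291/2500 ≈ 0.916400
step 3 [1.5y] swap r/2=172/4611: DF=(1 − 172/4611·(0.953400+0.916400))/(1+172/4611) = 1121/1250 ≈ 0.896800
step 4 [2y] swap r/2=1487/36179: DF=(1 − 1487/36179·(0.953400+0.916400+0.896800))/(1+1487/36179) = 8513/10000 ≈ 0.851300
step 5 [2.5y] swap r/2=1882/44297: DF=(1 − 1882/44297·(0.953400+0.916400+0.896800+0.851300))/(1+1882/44297) = 4059/5000 ≈ 0.811800
step 6 [3y] bond c/2=11/400: DF=(91741/100000 − 11/400·(0.953400+0.916400+0.896800+0.851300+0.811800))/(1+11/400) = 7743/10000 ≈ 0.774300
step 7 [3.5y] swap r/2=2423/59617: DF=(1 − 2423/59617·(0.953400+0.916400+0.896800+0.851300+0.811800+0.774300))/(1+2423/59617) = 7577/10000 ≈ 0.757700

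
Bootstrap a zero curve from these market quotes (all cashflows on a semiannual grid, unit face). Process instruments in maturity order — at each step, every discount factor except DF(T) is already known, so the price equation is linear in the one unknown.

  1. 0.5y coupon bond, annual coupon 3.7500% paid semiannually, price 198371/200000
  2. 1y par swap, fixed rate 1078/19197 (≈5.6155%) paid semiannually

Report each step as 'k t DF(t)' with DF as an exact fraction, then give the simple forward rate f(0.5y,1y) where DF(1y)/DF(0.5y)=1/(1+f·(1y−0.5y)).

step 1 [0.5y] bond c/2=3/160: DF=(198371/200000 − 3/160·(0))/(1+3/160) = 1217/1250 ≈ 0.973600
step 2 [1y] swap r/2=539/19197: DF=(1 − 539/19197·(0.973600))/(1+539/19197) = 9461/10000 ≈ 0.946100

1 1/2 1217/1250
2 1 9461/10000
f(0.5y,1y) = ((1217/1250)/(9461/10000) − 1)/(1/2) = 550/9461 ≈ 5.8133%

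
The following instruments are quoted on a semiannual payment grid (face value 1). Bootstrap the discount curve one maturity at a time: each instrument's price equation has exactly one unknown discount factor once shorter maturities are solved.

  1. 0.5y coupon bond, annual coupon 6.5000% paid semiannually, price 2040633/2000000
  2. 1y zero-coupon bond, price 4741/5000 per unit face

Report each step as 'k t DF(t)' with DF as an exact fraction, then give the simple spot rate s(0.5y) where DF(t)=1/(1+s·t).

step 1 [0.5y] bond c/2=13/400: DF=(2040633/2000000 − 13/400·(0))/(1+13/400) = 4941/5000 ≈ 0.988200
step 2 [1y] zero: DF = P = 4741/5000 ≈ 0.948200

1 1/2 4941/5000
2 1 4741/5000
s(0.5y) = (1/(4941/5000) − 1)/(1/2) = 118/4941 ≈ 2.3882%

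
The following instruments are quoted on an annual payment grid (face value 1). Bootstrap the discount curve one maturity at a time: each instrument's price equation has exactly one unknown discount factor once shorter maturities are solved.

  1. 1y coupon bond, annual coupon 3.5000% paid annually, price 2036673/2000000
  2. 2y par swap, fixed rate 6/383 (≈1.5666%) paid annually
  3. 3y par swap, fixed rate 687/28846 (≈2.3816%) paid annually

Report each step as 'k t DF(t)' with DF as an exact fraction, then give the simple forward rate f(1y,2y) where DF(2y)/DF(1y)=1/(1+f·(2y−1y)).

step 1 [1y] bond c/1=7/200: DF=(2036673/2000000 − 7/200·(0))/(1+7/200) = 9839/10000 ≈ 0.983900
step 2 [2y] swap r/1=6/383: DF=(1 − 6/383·(0.983900))/(1+6/383) = 4847/5000 ≈ 0.969400
step 3 [3y] swap r/1=687/28846: DF=(1 − 687/28846·(0.983900+0.969400))/(1+687/28846) = 9313/10000 ≈ 0.931300

1 1 9839/10000
2 2 4847/5000
3 3 9313/10000
f(1y,2y) = ((9839/10000)/(4847/5000) − 1)/(1) = 145/9694 ≈ 1.4958%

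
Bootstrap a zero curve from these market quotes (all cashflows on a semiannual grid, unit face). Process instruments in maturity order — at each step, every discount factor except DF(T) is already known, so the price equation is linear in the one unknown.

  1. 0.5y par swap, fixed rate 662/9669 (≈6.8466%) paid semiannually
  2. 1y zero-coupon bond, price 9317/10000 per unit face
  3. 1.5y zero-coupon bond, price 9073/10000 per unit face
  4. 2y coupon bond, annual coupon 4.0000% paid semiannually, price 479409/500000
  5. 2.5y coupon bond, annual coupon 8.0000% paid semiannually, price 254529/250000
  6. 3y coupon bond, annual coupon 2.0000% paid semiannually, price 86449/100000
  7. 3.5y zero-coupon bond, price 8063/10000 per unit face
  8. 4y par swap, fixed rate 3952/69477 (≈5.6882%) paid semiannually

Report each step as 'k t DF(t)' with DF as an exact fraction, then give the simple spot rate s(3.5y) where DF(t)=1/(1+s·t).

1 1/2 9669/10000
2 1 9317/10000
3 3/2 9073/10000
4 2 177/200
5 5/2 837/1000
6 3 8111/10000
7 7/2 8063/10000
8 4 1003/1250
s(3.5y) = (1/(8063/10000) − 1)/(7/2) = 3874/56441 ≈ 6.8638%

step 1 [0.5y] swap r/2=331/9669: DF=(1 − 331/9669·(0))/(1+331/9669) = 9669/10000 ≈ 0.966900
step 2 [1y] zero: DF = P = 9317/10000 ≈ 0.931700
step 3 [1.5y] zero: DF = P = 9073/10000 ≈ 0.907300
step 4 [2y] bond c/2=1/50: DF=(479409/500000 − 1/50·(0.966900+0.931700+0.907300))/(1+1/50) = 177/200 ≈ 0.885000
step 5 [2.5y] bond c/2=1/25: DF=(254529/250000 − 1/25·(0.966900+0.931700+0.907300+0.885000))/(1+1/25) = 837/1000 ≈ 0.837000
step 6 [3y] bond c/2=1/100: DF=(86449/100000 − 1/100·(0.966900+0.931700+0.907300+0.885000+0.837000))/(1+1/100) = 8111/10000 ≈ 0.811100
step 7 [3.5y] zero: DF = P = 8063/10000 ≈ 0.806300
step 8 [4y] swap r/2=1976/69477: DF=(1 − 1976/69477·(0.966900+0.931700+0.907300+0.885000+0.837000+0.811100+0.806300))/(1+1976/69477) = 1003/1250 ≈ 0.802400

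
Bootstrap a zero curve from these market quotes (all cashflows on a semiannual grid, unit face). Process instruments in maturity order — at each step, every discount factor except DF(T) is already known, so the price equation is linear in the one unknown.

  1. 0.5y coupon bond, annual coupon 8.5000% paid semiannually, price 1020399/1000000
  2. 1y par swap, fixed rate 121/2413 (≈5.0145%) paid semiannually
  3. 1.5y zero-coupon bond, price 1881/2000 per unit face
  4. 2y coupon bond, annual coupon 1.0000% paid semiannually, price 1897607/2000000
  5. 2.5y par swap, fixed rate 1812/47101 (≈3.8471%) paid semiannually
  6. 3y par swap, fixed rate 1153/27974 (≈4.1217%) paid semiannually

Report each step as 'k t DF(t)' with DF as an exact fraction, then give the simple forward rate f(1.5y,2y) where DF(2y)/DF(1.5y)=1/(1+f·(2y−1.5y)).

step 1 [0.5y] bond c/2=17/400: DF=(1020399/1000000 − 17/400·(0))/(1+17/400) = 2447/2500 ≈ 0.978800
step 2 [1y] swap r/2=121/4826: DF=(1 − 121/4826·(0.978800))/(1+121/4826) = 2379/2500 ≈ 0.951600
step 3 [1.5y] zero: DF = P = 1881/2000 ≈ 0.940500
step 4 [2y] bond c/2=1/200: DF=(1897607/2000000 − 1/200·(0.978800+0.951600+0.940500))/(1+1/200) = 4649/5000 ≈ 0.929800
step 5 [2.5y] swap r/2=906/47101: DF=(1 − 906/47101·(0.978800+0.951600+0.940500+0.929800))/(1+906/47101) = 4547/5000 ≈ 0.909400
step 6 [3y] swap r/2=1153/55948: DF=(1 − 1153/55948·(0.978800+0.951600+0.940500+0.929800+0.909400))/(1+1153/55948) = 8847/10000 ≈ 0.884700

1 1/2 2447/2500
2 1 2379/2500
3 3/2 1881/2000
4 2 4649/5000
5 5/2 4547/5000
6 3 8847/10000
f(1.5y,2y) = ((1881/2000)/(4649/5000) − 1)/(1/2) = 107/4649 ≈ 2.3016%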